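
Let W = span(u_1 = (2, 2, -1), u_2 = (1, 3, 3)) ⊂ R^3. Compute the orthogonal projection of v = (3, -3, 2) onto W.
proj_W(v) = (-33/73, -23/73, 34/73)

Set up U = [u_1 | ... | u_2] ∈ R^(3×2). The projector onto W = col(U) is P = U (U^T U)^(-1) U^T.
Compute U^T U =
  [9, 5]
  [5, 19],
and U^T v = (-2, 0).
Solve U^T U · c = U^T v for the coefficients: c = (-19/73, 5/73). The projection is proj_W(v) = U c.
Check: (v - proj_W(v)) · u_1 = 0  (should be 0).
Check: (v - proj_W(v)) · u_2 = 0  (should be 0).
Result: proj_W(v) = (-33/73, -23/73, 34/73).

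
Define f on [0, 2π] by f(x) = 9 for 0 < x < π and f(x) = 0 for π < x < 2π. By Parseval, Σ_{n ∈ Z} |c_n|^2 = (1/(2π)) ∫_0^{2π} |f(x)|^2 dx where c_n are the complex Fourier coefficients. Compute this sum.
Σ |c_n|^2 = 81/2

Parseval equates the L^2 energy of f (normalised by 1/(2π)) with the ℓ^2 sum of its Fourier coefficients: (1/(2π)) ∫_0^{2π} |f|^2 = Σ |c_n|^2.
Compute the left side: (1/(2π)) [∫_0^π 9^2 dx + ∫_π^{2π} 0^2 dx] = (1/(2π)) · (81π + 0π) = (81 + 0)/2 = 81/2.
So Σ_{n ∈ Z} |c_n|^2 = 81/2.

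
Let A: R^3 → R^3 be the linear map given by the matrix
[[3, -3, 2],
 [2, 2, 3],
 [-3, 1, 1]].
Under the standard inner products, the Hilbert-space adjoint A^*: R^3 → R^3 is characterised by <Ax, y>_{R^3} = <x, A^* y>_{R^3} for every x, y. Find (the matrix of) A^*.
A^* = A^T =
[[3, 2, -3],
 [-3, 2, 1],
 [2, 3, 1]]

For real matrices with standard dot products, the defining identity <Ax, y> = <x, A^* y> gives (Ax)^T y = x^T (A^*) y, i.e. x^T A^T y = x^T (A^*) y. Since this holds for all x, y, we must have A^* = A^T. Therefore
A^* =
[[3, 2, -3],
 [-3, 2, 1],
 [2, 3, 1]].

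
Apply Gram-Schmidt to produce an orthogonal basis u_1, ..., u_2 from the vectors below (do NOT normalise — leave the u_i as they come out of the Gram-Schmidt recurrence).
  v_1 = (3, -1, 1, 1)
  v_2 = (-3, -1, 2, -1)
Orthogonal basis:
  u_1 = (3, -1, 1, 1)
  u_2 = (-5/4, -19/12, 31/12, -5/12)

Apply the Gram-Schmidt recurrence
  u_1 = v_1
  u_i = v_i − Σ_{j<i} ((v_i · u_j) / (u_j · u_j)) · u_j.

Step by step this gives:
  u_1 = (3, -1, 1, 1)
  u_2 = (-5/4, -19/12, 31/12, -5/12)

Orthogonality check:
  u_2 · u_1 = 0 (should be 0)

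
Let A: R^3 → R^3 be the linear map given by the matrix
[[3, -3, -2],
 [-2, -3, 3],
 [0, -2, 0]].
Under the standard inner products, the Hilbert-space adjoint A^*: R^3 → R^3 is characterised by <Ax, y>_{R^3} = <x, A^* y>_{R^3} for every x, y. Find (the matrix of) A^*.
A^* = A^T =
[[3, -2, 0],
 [-3, -3, -2],
 [-2, 3, 0]]

For real matrices with standard dot products, the defining identity <Ax, y> = <x, A^* y> gives (Ax)^T y = x^T (A^*) y, i.e. x^T A^T y = x^T (A^*) y. Since this holds for all x, y, we must have A^* = A^T. Therefore
A^* =
[[3, -2, 0],
 [-3, -3, -2],
 [-2, 3, 0]].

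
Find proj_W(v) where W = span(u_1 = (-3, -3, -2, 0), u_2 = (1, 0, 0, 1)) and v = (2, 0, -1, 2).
proj_W(v) = (64/35, -12/35, -8/35, 76/35)

Set up U = [u_1 | ... | u_2] ∈ R^(4×2). The projector onto W = col(U) is P = U (U^T U)^(-1) U^T.
Compute U^T U =
  [22, -3]
  [-3, 2],
and U^T v = (-4, 4).
Solve U^T U · c = U^T v for the coefficients: c = (4/35, 76/35). The projection is proj_W(v) = U c.
Check: (v - proj_W(v)) · u_1 = 0  (should be 0).
Check: (v - proj_W(v)) · u_2 = 0  (should be 0).
Result: proj_W(v) = (64/35, -12/35, -8/35, 76/35).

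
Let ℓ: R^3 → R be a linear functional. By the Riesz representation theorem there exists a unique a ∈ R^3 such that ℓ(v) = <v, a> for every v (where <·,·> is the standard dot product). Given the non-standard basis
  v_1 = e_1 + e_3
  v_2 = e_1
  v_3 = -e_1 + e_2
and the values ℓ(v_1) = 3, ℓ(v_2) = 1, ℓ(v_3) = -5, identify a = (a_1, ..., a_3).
a = (1, -4, 2)

Write a = (a_1, ..., a_3) in the standard basis. For each basis vector v_i, ℓ(v_i) = <v_i, a> is a linear equation in the a_j's. Collect the n equations into a matrix system V a = ℓ, where row i of V is v_i (expressed in the standard basis). Since V is invertible (lower-triangular with 1s on the diagonal, up to permutation), solve by back-substitution:
  V =
[[1, 0, 1],
 [1, 0, 0],
 [-1, 1, 0]]
  V a = (3, 1, -5)
Solving gives a = (1, -4, 2).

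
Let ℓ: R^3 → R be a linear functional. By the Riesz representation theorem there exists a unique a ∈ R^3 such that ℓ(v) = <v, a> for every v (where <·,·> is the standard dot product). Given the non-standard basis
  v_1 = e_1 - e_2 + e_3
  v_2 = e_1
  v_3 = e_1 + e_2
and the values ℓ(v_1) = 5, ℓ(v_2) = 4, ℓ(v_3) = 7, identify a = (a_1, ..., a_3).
a = (4, 3, 4)

Write a = (a_1, ..., a_3) in the standard basis. For each basis vector v_i, ℓ(v_i) = <v_i, a> is a linear equation in the a_j's. Collect the n equations into a matrix system V a = ℓ, where row i of V is v_i (expressed in the standard basis). Since V is invertible (lower-triangular with 1s on the diagonal, up to permutation), solve by back-substitution:
  V =
[[1, -1, 1],
 [1, 0, 0],
 [1, 1, 0]]
  V a = (5, 4, 7)
Solving gives a = (4, 3, 4).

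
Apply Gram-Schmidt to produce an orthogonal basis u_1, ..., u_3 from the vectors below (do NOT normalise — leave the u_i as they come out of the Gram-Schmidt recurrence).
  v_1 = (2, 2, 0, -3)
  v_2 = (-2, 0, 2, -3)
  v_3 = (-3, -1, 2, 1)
Orthogonal basis:
  u_1 = (2, 2, 0, -3)
  u_2 = (-44/17, -10/17, 2, -36/17)
  u_3 = (0, 15/22, 15/22, 5/11)

Apply the Gram-Schmidt recurrence
  u_1 = v_1
  u_i = v_i − Σ_{j<i} ((v_i · u_j) / (u_j · u_j)) · u_j.

Step by step this gives:
  u_1 = (2, 2, 0, -3)
  u_2 = (-44/17, -10/17, 2, -36/17)
  u_3 = (0, 15/22, 15/22, 5/11)

Orthogonality check:
  u_2 · u_1 = 0 (should be 0)
  u_3 · u_1 = 0 (should be 0)
  u_3 · u_2 = 0 (should be 0)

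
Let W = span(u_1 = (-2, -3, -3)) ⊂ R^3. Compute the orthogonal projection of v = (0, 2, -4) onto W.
proj_W(v) = (-6/11, -9/11, -9/11)

Set up U = [u_1 | ... | u_1] ∈ R^(3×1). The projector onto W = col(U) is P = U (U^T U)^(-1) U^T.
Compute U^T U =
  [22],
and U^T v = (6).
Solve U^T U · c = U^T v for the coefficients: c = (3/11). The projection is proj_W(v) = U c.
Check: (v - proj_W(v)) · u_1 = 0  (should be 0).
Result: proj_W(v) = (-6/11, -9/11, -9/11).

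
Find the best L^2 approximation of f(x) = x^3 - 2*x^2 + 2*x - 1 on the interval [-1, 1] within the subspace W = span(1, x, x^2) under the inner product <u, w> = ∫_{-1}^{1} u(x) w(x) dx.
g(x) = -2*x^2 + 13*x/5 - 1

The best approximation g ∈ W is the orthogonal projection of f onto W. Writing g = a_0 + a_1 x + a_2 x^2, the coefficients solve the normal equations G · a = b where
  G_{ij} = <φ_i, φ_j> and b_i = <f, φ_i>, with φ_0 = 1, φ_1 = x, φ_2 = x^2.
G =
  [2, 0, 2/3]
  [0, 2/3, 0]
  [2/3, 0, 2/5],
b = (-10/3, 26/15, -22/15).
Solving gives a_0 = -1, a_1 = 13/5, a_2 = -2, so
  g(x) = -2*x^2 + 13*x/5 - 1.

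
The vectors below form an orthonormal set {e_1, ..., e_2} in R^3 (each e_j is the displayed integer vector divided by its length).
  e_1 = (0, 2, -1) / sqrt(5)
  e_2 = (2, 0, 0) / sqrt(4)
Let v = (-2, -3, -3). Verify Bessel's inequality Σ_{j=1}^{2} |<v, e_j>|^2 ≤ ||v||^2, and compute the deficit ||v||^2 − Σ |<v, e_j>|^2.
Σ |<v, e_j>|^2 = 29/5; ||v||^2 = 22; deficit = 81/5

Write each e_j = u_j / sqrt(<u_j, u_j>) where u_j is the displayed integer vector. Then <v, e_j> = <v, u_j> / sqrt(<u_j, u_j>), so |<v, e_j>|^2 = <v, u_j>^2 / <u_j, u_j>.
Coefficients: <v, e_1> = -3/sqrt(5), <v, e_2> = -4/sqrt(4).
Square and sum: Σ |<v, e_j>|^2 = 29/5.
Compute ||v||^2 = v·v = 22.
Deficit = 22 − 29/5 = 81/5 ≥ 0, confirming Bessel's inequality. (The deficit equals ||v − Σ <v,e_j> e_j||^2, the squared distance from v to span{e_j}.)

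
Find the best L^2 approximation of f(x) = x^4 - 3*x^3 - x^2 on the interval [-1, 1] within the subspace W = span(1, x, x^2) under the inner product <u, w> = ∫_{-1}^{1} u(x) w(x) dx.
g(x) = -x^2/7 - 9*x/5 - 3/35

The best approximation g ∈ W is the orthogonal projection of f onto W. Writing g = a_0 + a_1 x + a_2 x^2, the coefficients solve the normal equations G · a = b where
  G_{ij} = <φ_i, φ_j> and b_i = <f, φ_i>, with φ_0 = 1, φ_1 = x, φ_2 = x^2.
G =
  [2, 0, 2/3]
  [0, 2/3, 0]
  [2/3, 0, 2/5],
b = (-4/15, -6/5, -4/35).
Solving gives a_0 = -3/35, a_1 = -9/5, a_2 = -1/7, so
  g(x) = -x^2/7 - 9*x/5 - 3/35.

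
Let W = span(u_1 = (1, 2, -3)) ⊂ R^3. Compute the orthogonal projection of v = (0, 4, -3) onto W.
proj_W(v) = (17/14, 17/7, -51/14)

Set up U = [u_1 | ... | u_1] ∈ R^(3×1). The projector onto W = col(U) is P = U (U^T U)^(-1) U^T.
Compute U^T U =
  [14],
and U^T v = (17).
Solve U^T U · c = U^T v for the coefficients: c = (17/14). The projection is proj_W(v) = U c.
Check: (v - proj_W(v)) · u_1 = 0  (should be 0).
Result: proj_W(v) = (17/14, 17/7, -51/14).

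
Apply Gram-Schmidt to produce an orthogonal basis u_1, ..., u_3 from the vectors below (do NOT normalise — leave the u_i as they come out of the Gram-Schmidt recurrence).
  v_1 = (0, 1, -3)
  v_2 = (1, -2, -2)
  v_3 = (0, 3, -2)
Orthogonal basis:
  u_1 = (0, 1, -3)
  u_2 = (1, -12/5, -4/5)
  u_3 = (28/37, 21/74, 7/74)

Apply the Gram-Schmidt recurrence
  u_1 = v_1
  u_i = v_i − Σ_{j<i} ((v_i · u_j) / (u_j · u_j)) · u_j.

Step by step this gives:
  u_1 = (0, 1, -3)
  u_2 = (1, -12/5, -4/5)
  u_3 = (28/37, 21/74, 7/74)

Orthogonality check:
  u_2 · u_1 = 0 (should be 0)
  u_3 · u_1 = 0 (should be 0)
  u_3 · u_2 = 0 (should be 0)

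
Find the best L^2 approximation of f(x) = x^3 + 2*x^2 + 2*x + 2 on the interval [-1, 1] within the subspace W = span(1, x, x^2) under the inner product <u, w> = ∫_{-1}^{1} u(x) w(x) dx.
g(x) = 2*x^2 + 13*x/5 + 2

The best approximation g ∈ W is the orthogonal projection of f onto W. Writing g = a_0 + a_1 x + a_2 x^2, the coefficients solve the normal equations G · a = b where
  G_{ij} = <φ_i, φ_j> and b_i = <f, φ_i>, with φ_0 = 1, φ_1 = x, φ_2 = x^2.
G =
  [2, 0, 2/3]
  [0, 2/3, 0]
  [2/3, 0, 2/5],
b = (16/3, 26/15, 32/15).
Solving gives a_0 = 2, a_1 = 13/5, a_2 = 2, so
  g(x) = 2*x^2 + 13*x/5 + 2.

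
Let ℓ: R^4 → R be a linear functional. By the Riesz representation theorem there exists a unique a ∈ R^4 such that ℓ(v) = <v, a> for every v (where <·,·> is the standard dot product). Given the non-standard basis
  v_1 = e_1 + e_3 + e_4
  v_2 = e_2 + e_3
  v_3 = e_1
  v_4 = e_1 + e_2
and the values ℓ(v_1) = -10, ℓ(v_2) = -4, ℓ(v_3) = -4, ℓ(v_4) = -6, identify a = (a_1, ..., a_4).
a = (-4, -2, -2, -4)

Write a = (a_1, ..., a_4) in the standard basis. For each basis vector v_i, ℓ(v_i) = <v_i, a> is a linear equation in the a_j's. Collect the n equations into a matrix system V a = ℓ, where row i of V is v_i (expressed in the standard basis). Since V is invertible (lower-triangular with 1s on the diagonal, up to permutation), solve by back-substitution:
  V =
[[1, 0, 1, 1],
 [0, 1, 1, 0],
 [1, 0, 0, 0],
 [1, 1, 0, 0]]
  V a = (-10, -4, -4, -6)
Solving gives a = (-4, -2, -2, -4).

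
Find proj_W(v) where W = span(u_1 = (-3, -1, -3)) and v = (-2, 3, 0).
proj_W(v) = (-9/19, -3/19, -9/19)

Set up U = [u_1 | ... | u_1] ∈ R^(3×1). The projector onto W = col(U) is P = U (U^T U)^(-1) U^T.
Compute U^T U =
  [19],
and U^T v = (3).
Solve U^T U · c = U^T v for the coefficients: c = (3/19). The projection is proj_W(v) = U c.
Check: (v - proj_W(v)) · u_1 = 0  (should be 0).
Result: proj_W(v) = (-9/19, -3/19, -9/19).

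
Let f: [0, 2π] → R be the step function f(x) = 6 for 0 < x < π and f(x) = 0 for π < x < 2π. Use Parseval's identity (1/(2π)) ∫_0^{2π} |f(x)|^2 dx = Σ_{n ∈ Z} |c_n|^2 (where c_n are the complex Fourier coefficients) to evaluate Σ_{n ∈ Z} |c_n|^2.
Σ |c_n|^2 = 18

Parseval equates the L^2 energy of f (normalised by 1/(2π)) with the ℓ^2 sum of its Fourier coefficients: (1/(2π)) ∫_0^{2π} |f|^2 = Σ |c_n|^2.
Compute the left side: (1/(2π)) [∫_0^π 6^2 dx + ∫_π^{2π} 0^2 dx] = (1/(2π)) · (36π + 0π) = (36 + 0)/2 = 18.
So Σ_{n ∈ Z} |c_n|^2 = 18.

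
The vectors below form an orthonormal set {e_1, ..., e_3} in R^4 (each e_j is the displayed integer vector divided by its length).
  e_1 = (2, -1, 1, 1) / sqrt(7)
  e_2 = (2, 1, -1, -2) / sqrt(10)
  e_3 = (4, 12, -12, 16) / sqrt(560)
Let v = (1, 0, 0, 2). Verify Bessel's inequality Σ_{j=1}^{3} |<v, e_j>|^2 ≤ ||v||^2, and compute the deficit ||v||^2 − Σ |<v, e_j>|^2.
Σ |<v, e_j>|^2 = 5; ||v||^2 = 5; deficit = 0

Write each e_j = u_j / sqrt(<u_j, u_j>) where u_j is the displayed integer vector. Then <v, e_j> = <v, u_j> / sqrt(<u_j, u_j>), so |<v, e_j>|^2 = <v, u_j>^2 / <u_j, u_j>.
Coefficients: <v, e_1> = 4/sqrt(7), <v, e_2> = -2/sqrt(10), <v, e_3> = 36/sqrt(560).
Square and sum: Σ |<v, e_j>|^2 = 5.
Compute ||v||^2 = v·v = 5.
Deficit = 5 − 5 = 0 ≥ 0, confirming Bessel's inequality. (The deficit equals ||v − Σ <v,e_j> e_j||^2, the squared distance from v to span{e_j}.)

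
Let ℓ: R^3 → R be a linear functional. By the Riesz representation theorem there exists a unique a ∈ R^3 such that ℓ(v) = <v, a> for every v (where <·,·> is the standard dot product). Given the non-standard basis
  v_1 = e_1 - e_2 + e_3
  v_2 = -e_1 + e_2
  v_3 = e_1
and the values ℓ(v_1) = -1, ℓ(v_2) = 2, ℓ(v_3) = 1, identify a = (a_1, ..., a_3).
a = (1, 3, 1)

Write a = (a_1, ..., a_3) in the standard basis. For each basis vector v_i, ℓ(v_i) = <v_i, a> is a linear equation in the a_j's. Collect the n equations into a matrix system V a = ℓ, where row i of V is v_i (expressed in the standard basis). Since V is invertible (lower-triangular with 1s on the diagonal, up to permutation), solve by back-substitution:
  V =
[[1, -1, 1],
 [-1, 1, 0],
 [1, 0, 0]]
  V a = (-1, 2, 1)
Solving gives a = (1, 3, 1).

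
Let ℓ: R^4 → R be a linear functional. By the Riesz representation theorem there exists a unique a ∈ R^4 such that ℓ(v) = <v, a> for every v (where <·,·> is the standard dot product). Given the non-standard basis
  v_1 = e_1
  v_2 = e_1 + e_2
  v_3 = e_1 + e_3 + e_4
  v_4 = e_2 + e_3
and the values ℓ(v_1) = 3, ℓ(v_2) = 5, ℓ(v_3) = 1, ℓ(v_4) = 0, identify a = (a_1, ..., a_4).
a = (3, 2, -2, 0)

Write a = (a_1, ..., a_4) in the standard basis. For each basis vector v_i, ℓ(v_i) = <v_i, a> is a linear equation in the a_j's. Collect the n equations into a matrix system V a = ℓ, where row i of V is v_i (expressed in the standard basis). Since V is invertible (lower-triangular with 1s on the diagonal, up to permutation), solve by back-substitution:
  V =
[[1, 0, 0, 0],
 [1, 1, 0, 0],
 [1, 0, 1, 1],
 [0, 1, 1, 0]]
  V a = (3, 5, 1, 0)
Solving gives a = (3, 2, -2, 0).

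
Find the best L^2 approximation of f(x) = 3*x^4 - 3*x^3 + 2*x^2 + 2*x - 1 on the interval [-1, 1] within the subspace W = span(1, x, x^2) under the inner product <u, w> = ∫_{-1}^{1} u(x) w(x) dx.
g(x) = 32*x^2/7 + x/5 - 44/35

The best approximation g ∈ W is the orthogonal projection of f onto W. Writing g = a_0 + a_1 x + a_2 x^2, the coefficients solve the normal equations G · a = b where
  G_{ij} = <φ_i, φ_j> and b_i = <f, φ_i>, with φ_0 = 1, φ_1 = x, φ_2 = x^2.
G =
  [2, 0, 2/3]
  [0, 2/3, 0]
  [2/3, 0, 2/5],
b = (8/15, 2/15, 104/105).
Solving gives a_0 = -44/35, a_1 = 1/5, a_2 = 32/7, so
  g(x) = 32*x^2/7 + x/5 - 44/35.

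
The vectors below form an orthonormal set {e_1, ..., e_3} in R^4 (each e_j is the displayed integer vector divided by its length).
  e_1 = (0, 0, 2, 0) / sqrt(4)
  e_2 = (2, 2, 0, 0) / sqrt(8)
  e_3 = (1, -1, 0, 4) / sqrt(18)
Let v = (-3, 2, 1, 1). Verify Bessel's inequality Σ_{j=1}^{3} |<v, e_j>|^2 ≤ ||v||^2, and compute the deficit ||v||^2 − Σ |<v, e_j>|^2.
Σ |<v, e_j>|^2 = 14/9; ||v||^2 = 15; deficit = 121/9

Write each e_j = u_j / sqrt(<u_j, u_j>) where u_j is the displayed integer vector. Then <v, e_j> = <v, u_j> / sqrt(<u_j, u_j>), so |<v, e_j>|^2 = <v, u_j>^2 / <u_j, u_j>.
Coefficients: <v, e_1> = 2/sqrt(4), <v, e_2> = -2/sqrt(8), <v, e_3> = -1/sqrt(18).
Square and sum: Σ |<v, e_j>|^2 = 14/9.
Compute ||v||^2 = v·v = 15.
Deficit = 15 − 14/9 = 121/9 ≥ 0, confirming Bessel's inequality. (The deficit equals ||v − Σ <v,e_j> e_j||^2, the squared distance from v to span{e_j}.)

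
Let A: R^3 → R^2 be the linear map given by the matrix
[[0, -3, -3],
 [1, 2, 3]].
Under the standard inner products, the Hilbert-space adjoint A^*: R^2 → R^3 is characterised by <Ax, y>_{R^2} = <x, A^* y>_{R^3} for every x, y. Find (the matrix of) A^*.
A^* = A^T =
[[0, 1],
 [-3, 2],
 [-3, 3]]

For real matrices with standard dot products, the defining identity <Ax, y> = <x, A^* y> gives (Ax)^T y = x^T (A^*) y, i.e. x^T A^T y = x^T (A^*) y. Since this holds for all x, y, we must have A^* = A^T. Therefore
A^* =
[[0, 1],
 [-3, 2],
 [-3, 3]].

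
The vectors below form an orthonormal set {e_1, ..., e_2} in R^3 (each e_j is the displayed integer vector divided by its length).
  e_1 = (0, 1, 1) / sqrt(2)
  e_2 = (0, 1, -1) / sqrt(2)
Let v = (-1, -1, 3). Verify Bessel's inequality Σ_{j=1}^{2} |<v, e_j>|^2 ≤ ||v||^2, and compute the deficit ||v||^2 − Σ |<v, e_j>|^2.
Σ |<v, e_j>|^2 = 10; ||v||^2 = 11; deficit = 1

Write each e_j = u_j / sqrt(<u_j, u_j>) where u_j is the displayed integer vector. Then <v, e_j> = <v, u_j> / sqrt(<u_j, u_j>), so |<v, e_j>|^2 = <v, u_j>^2 / <u_j, u_j>.
Coefficients: <v, e_1> = 2/sqrt(2), <v, e_2> = -4/sqrt(2).
Square and sum: Σ |<v, e_j>|^2 = 10.
Compute ||v||^2 = v·v = 11.
Deficit = 11 − 10 = 1 ≥ 0, confirming Bessel's inequality. (The deficit equals ||v − Σ <v,e_j> e_j||^2, the squared distance from v to span{e_j}.)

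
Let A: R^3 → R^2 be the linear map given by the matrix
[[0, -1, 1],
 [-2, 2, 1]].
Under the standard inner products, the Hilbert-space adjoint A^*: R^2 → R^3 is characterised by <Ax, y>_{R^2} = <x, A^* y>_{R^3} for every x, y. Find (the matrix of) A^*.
A^* = A^T =
[[0, -2],
 [-1, 2],
 [1, 1]]

For real matrices with standard dot products, the defining identity <Ax, y> = <x, A^* y> gives (Ax)^T y = x^T (A^*) y, i.e. x^T A^T y = x^T (A^*) y. Since this holds for all x, y, we must have A^* = A^T. Therefore
A^* =
[[0, -2],
 [-1, 2],
 [1, 1]].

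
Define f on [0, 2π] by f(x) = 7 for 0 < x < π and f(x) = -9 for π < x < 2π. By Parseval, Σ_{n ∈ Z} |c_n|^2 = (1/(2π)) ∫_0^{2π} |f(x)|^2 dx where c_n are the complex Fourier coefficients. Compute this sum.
Σ |c_n|^2 = 65

Parseval equates the L^2 energy of f (normalised by 1/(2π)) with the ℓ^2 sum of its Fourier coefficients: (1/(2π)) ∫_0^{2π} |f|^2 = Σ |c_n|^2.
Compute the left side: (1/(2π)) [∫_0^π 7^2 dx + ∫_π^{2π} (-9)^2 dx] = (1/(2π)) · (49π + 81π) = (49 + 81)/2 = 65.
So Σ_{n ∈ Z} |c_n|^2 = 65.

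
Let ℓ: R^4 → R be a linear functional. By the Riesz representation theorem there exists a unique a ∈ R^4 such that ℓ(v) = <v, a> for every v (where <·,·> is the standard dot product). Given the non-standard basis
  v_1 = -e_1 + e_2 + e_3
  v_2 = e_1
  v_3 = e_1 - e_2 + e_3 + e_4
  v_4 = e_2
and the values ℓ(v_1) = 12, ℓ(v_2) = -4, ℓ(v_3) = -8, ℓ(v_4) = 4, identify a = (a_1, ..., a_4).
a = (-4, 4, 4, -4)

Write a = (a_1, ..., a_4) in the standard basis. For each basis vector v_i, ℓ(v_i) = <v_i, a> is a linear equation in the a_j's. Collect the n equations into a matrix system V a = ℓ, where row i of V is v_i (expressed in the standard basis). Since V is invertible (lower-triangular with 1s on the diagonal, up to permutation), solve by back-substitution:
  V =
[[-1, 1, 1, 0],
 [1, 0, 0, 0],
 [1, -1, 1, 1],
 [0, 1, 0, 0]]
  V a = (12, -4, -8, 4)
Solving gives a = (-4, 4, 4, -4).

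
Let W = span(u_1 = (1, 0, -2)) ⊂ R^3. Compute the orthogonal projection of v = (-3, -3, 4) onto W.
proj_W(v) = (-11/5, 0, 22/5)

Set up U = [u_1 | ... | u_1] ∈ R^(3×1). The projector onto W = col(U) is P = U (U^T U)^(-1) U^T.
Compute U^T U =
  [5],
and U^T v = (-11).
Solve U^T U · c = U^T v for the coefficients: c = (-11/5). The projection is proj_W(v) = U c.
Check: (v - proj_W(v)) · u_1 = 0  (should be 0).
Result: proj_W(v) = (-11/5, 0, 22/5).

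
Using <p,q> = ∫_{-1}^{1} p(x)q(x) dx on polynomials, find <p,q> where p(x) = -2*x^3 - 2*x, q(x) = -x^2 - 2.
<p,q> = 0

Expand the product: p(x)·q(x) = 2*x^5 + 6*x^3 + 4*x.
∫_{-1}^{1} of each monomial x^k gives [2/(k+1) if k even, 0 if k odd]. Integrating term-by-term (or equivalently evaluating the antiderivative F(x) = x^6/3 + 3*x^4/2 + 2*x^2 at the endpoints):
  F(1) − F(−1) = 23/6 − (23/6) = 0.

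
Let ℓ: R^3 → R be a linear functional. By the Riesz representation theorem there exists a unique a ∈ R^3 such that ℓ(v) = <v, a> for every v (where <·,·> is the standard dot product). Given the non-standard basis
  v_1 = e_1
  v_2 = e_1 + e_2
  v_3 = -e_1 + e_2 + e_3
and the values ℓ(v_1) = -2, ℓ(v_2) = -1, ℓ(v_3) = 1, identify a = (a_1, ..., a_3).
a = (-2, 1, -2)

Write a = (a_1, ..., a_3) in the standard basis. For each basis vector v_i, ℓ(v_i) = <v_i, a> is a linear equation in the a_j's. Collect the n equations into a matrix system V a = ℓ, where row i of V is v_i (expressed in the standard basis). Since V is invertible (lower-triangular with 1s on the diagonal, up to permutation), solve by back-substitution:
  V =
[[1, 0, 0],
 [1, 1, 0],
 [-1, 1, 1]]
  V a = (-2, -1, 1)
Solving gives a = (-2, 1, -2).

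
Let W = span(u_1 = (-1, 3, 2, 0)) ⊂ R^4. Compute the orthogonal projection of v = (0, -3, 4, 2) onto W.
proj_W(v) = (1/14, -3/14, -1/7, 0)

Set up U = [u_1 | ... | u_1] ∈ R^(4×1). The projector onto W = col(U) is P = U (U^T U)^(-1) U^T.
Compute U^T U =
  [14],
and U^T v = (-1).
Solve U^T U · c = U^T v for the coefficients: c = (-1/14). The projection is proj_W(v) = U c.
Check: (v - proj_W(v)) · u_1 = 0  (should be 0).
Result: proj_W(v) = (1/14, -3/14, -1/7, 0).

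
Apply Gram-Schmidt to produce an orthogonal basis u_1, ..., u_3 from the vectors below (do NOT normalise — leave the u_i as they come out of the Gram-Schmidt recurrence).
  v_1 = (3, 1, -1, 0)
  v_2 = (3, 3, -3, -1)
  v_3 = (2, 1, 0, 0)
Orthogonal basis:
  u_1 = (3, 1, -1, 0)
  u_2 = (-12/11, 18/11, -18/11, -1)
  u_3 = (1/83, 40/83, 43/83, -6/83)

Apply the Gram-Schmidt recurrence
  u_1 = v_1
  u_i = v_i − Σ_{j<i} ((v_i · u_j) / (u_j · u_j)) · u_j.

Step by step this gives:
  u_1 = (3, 1, -1, 0)
  u_2 = (-12/11, 18/11, -18/11, -1)
  u_3 = (1/83, 40/83, 43/83, -6/83)

Orthogonality check:
  u_2 · u_1 = 0 (should be 0)
  u_3 · u_1 = 0 (should be 0)
  u_3 · u_2 = 0 (should be 0)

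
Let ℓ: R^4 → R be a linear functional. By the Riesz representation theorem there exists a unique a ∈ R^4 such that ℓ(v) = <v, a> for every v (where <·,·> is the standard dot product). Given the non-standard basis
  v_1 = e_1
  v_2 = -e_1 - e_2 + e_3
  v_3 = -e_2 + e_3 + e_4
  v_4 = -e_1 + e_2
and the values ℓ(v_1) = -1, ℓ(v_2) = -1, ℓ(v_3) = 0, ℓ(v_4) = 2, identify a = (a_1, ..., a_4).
a = (-1, 1, -1, 2)

Write a = (a_1, ..., a_4) in the standard basis. For each basis vector v_i, ℓ(v_i) = <v_i, a> is a linear equation in the a_j's. Collect the n equations into a matrix system V a = ℓ, where row i of V is v_i (expressed in the standard basis). Since V is invertible (lower-triangular with 1s on the diagonal, up to permutation), solve by back-substitution:
  V =
[[1, 0, 0, 0],
 [-1, -1, 1, 0],
 [0, -1, 1, 1],
 [-1, 1, 0, 0]]
  V a = (-1, -1, 0, 2)
Solving gives a = (-1, 1, -1, 2).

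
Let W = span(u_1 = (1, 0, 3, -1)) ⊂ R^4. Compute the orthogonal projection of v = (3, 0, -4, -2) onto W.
proj_W(v) = (-7/11, 0, -21/11, 7/11)

Set up U = [u_1 | ... | u_1] ∈ R^(4×1). The projector onto W = col(U) is P = U (U^T U)^(-1) U^T.
Compute U^T U =
  [11],
and U^T v = (-7).
Solve U^T U · c = U^T v for the coefficients: c = (-7/11). The projection is proj_W(v) = U c.
Check: (v - proj_W(v)) · u_1 = 0  (should be 0).
Result: proj_W(v) = (-7/11, 0, -21/11, 7/11).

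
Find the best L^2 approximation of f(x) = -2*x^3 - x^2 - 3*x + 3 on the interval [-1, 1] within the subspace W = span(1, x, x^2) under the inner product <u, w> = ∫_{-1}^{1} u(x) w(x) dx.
g(x) = -x^2 - 21*x/5 + 3

The best approximation g ∈ W is the orthogonal projection of f onto W. Writing g = a_0 + a_1 x + a_2 x^2, the coefficients solve the normal equations G · a = b where
  G_{ij} = <φ_i, φ_j> and b_i = <f, φ_i>, with φ_0 = 1, φ_1 = x, φ_2 = x^2.
G =
  [2, 0, 2/3]
  [0, 2/3, 0]
  [2/3, 0, 2/5],
b = (16/3, -14/5, 8/5).
Solving gives a_0 = 3, a_1 = -21/5, a_2 = -1, so
  g(x) = -x^2 - 21*x/5 + 3.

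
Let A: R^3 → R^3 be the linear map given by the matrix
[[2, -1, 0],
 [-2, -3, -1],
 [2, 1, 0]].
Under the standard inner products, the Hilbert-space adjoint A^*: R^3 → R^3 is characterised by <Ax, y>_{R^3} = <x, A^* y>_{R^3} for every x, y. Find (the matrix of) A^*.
A^* = A^T =
[[2, -2, 2],
 [-1, -3, 1],
 [0, -1, 0]]

For real matrices with standard dot products, the defining identity <Ax, y> = <x, A^* y> gives (Ax)^T y = x^T (A^*) y, i.e. x^T A^T y = x^T (A^*) y. Since this holds for all x, y, we must have A^* = A^T. Therefore
A^* =
[[2, -2, 2],
 [-1, -3, 1],
 [0, -1, 0]].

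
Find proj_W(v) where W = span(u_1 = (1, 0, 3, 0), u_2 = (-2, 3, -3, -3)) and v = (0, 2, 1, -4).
proj_W(v) = (-4/7, 61/21, 25/21, -61/21)

Set up U = [u_1 | ... | u_2] ∈ R^(4×2). The projector onto W = col(U) is P = U (U^T U)^(-1) U^T.
Compute U^T U =
  [10, -11]
  [-11, 31],
and U^T v = (3, 15).
Solve U^T U · c = U^T v for the coefficients: c = (86/63, 61/63). The projection is proj_W(v) = U c.
Check: (v - proj_W(v)) · u_1 = 0  (should be 0).
Check: (v - proj_W(v)) · u_2 = 0  (should be 0).
Result: proj_W(v) = (-4/7, 61/21, 25/21, -61/21).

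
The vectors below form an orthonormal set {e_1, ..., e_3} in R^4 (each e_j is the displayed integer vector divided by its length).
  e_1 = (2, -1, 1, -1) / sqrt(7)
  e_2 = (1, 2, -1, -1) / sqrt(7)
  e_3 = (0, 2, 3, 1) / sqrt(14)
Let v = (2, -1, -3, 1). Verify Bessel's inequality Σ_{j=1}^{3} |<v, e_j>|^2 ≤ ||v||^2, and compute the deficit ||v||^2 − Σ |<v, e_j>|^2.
Σ |<v, e_j>|^2 = 55/7; ||v||^2 = 15; deficit = 50/7

Write each e_j = u_j / sqrt(<u_j, u_j>) where u_j is the displayed integer vector. Then <v, e_j> = <v, u_j> / sqrt(<u_j, u_j>), so |<v, e_j>|^2 = <v, u_j>^2 / <u_j, u_j>.
Coefficients: <v, e_1> = 1/sqrt(7), <v, e_2> = 2/sqrt(7), <v, e_3> = -10/sqrt(14).
Square and sum: Σ |<v, e_j>|^2 = 55/7.
Compute ||v||^2 = v·v = 15.
Deficit = 15 − 55/7 = 50/7 ≥ 0, confirming Bessel's inequality. (The deficit equals ||v − Σ <v,e_j> e_j||^2, the squared distance from v to span{e_j}.)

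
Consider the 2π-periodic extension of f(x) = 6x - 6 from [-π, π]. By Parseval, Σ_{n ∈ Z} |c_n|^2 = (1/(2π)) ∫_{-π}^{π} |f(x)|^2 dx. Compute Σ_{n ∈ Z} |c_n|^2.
Σ |c_n|^2 = 12π^2 + 36

Expand and integrate term by term over [-π, π]:
  ∫ (6x)^2 dx = 36·(2π^3/3); ∫ 2·6·(-6)·x dx = 0 (odd integrand); ∫ (-6)^2 dx = 36·2π.
So (1/(2π)) ∫_{-π}^{π} (6x - 6)^2 dx = 36π^2/3 + 36 = 12π^2 + 36.
Parseval ⇒ Σ |c_n|^2 = 12π^2 + 36.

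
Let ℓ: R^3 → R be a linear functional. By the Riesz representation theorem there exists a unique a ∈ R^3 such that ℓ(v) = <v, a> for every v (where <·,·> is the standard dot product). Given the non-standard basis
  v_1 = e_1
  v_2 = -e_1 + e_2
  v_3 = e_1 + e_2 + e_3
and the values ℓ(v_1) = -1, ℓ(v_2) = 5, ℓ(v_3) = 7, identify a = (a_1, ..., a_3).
a = (-1, 4, 4)

Write a = (a_1, ..., a_3) in the standard basis. For each basis vector v_i, ℓ(v_i) = <v_i, a> is a linear equation in the a_j's. Collect the n equations into a matrix system V a = ℓ, where row i of V is v_i (expressed in the standard basis). Since V is invertible (lower-triangular with 1s on the diagonal, up to permutation), solve by back-substitution:
  V =
[[1, 0, 0],
 [-1, 1, 0],
 [1, 1, 1]]
  V a = (-1, 5, 7)
Solving gives a = (-1, 4, 4).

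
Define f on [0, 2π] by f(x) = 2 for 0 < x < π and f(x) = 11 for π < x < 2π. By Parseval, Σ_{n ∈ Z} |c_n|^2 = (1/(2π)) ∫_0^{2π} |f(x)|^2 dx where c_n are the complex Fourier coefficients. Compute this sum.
Σ |c_n|^2 = 125/2

Parseval equates the L^2 energy of f (normalised by 1/(2π)) with the ℓ^2 sum of its Fourier coefficients: (1/(2π)) ∫_0^{2π} |f|^2 = Σ |c_n|^2.
Compute the left side: (1/(2π)) [∫_0^π 2^2 dx + ∫_π^{2π} 11^2 dx] = (1/(2π)) · (4π + 121π) = (4 + 121)/2 = 125/2.
So Σ_{n ∈ Z} |c_n|^2 = 125/2.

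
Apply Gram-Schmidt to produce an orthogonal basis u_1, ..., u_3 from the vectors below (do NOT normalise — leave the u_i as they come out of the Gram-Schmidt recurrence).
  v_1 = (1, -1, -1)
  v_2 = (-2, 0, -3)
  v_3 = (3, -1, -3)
Orthogonal basis:
  u_1 = (1, -1, -1)
  u_2 = (-7/3, 1/3, -8/3)
  u_3 = (15/19, 25/19, -10/19)

Apply the Gram-Schmidt recurrence
  u_1 = v_1
  u_i = v_i − Σ_{j<i} ((v_i · u_j) / (u_j · u_j)) · u_j.

Step by step this gives:
  u_1 = (1, -1, -1)
  u_2 = (-7/3, 1/3, -8/3)
  u_3 = (15/19, 25/19, -10/19)

Orthogonality check:
  u_2 · u_1 = 0 (should be 0)
  u_3 · u_1 = 0 (should be 0)
  u_3 · u_2 = 0 (should be 0)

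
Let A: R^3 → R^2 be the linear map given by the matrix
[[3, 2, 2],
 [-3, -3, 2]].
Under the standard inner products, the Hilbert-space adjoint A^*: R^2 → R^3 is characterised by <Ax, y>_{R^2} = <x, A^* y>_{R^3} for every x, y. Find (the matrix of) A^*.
A^* = A^T =
[[3, -3],
 [2, -3],
 [2, 2]]

For real matrices with standard dot products, the defining identity <Ax, y> = <x, A^* y> gives (Ax)^T y = x^T (A^*) y, i.e. x^T A^T y = x^T (A^*) y. Since this holds for all x, y, we must have A^* = A^T. Therefore
A^* =
[[3, -3],
 [2, -3],
 [2, 2]].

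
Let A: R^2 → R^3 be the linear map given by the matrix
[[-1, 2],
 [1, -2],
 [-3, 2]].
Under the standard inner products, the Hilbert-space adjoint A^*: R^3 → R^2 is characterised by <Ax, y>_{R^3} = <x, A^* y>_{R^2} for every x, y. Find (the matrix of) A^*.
A^* = A^T =
[[-1, 1, -3],
 [2, -2, 2]]

For real matrices with standard dot products, the defining identity <Ax, y> = <x, A^* y> gives (Ax)^T y = x^T (A^*) y, i.e. x^T A^T y = x^T (A^*) y. Since this holds for all x, y, we must have A^* = A^T. Therefore
A^* =
[[-1, 1, -3],
 [2, -2, 2]].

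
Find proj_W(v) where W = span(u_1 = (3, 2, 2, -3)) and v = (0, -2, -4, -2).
proj_W(v) = (-9/13, -6/13, -6/13, 9/13)

Set up U = [u_1 | ... | u_1] ∈ R^(4×1). The projector onto W = col(U) is P = U (U^T U)^(-1) U^T.
Compute U^T U =
  [26],
and U^T v = (-6).
Solve U^T U · c = U^T v for the coefficients: c = (-3/13). The projection is proj_W(v) = U c.
Check: (v - proj_W(v)) · u_1 = 0  (should be 0).
Result: proj_W(v) = (-9/13, -6/13, -6/13, 9/13).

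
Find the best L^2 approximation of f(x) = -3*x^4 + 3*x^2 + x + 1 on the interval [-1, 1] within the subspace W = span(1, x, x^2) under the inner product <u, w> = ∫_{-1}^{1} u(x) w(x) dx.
g(x) = 3*x^2/7 + x + 44/35

The best approximation g ∈ W is the orthogonal projection of f onto W. Writing g = a_0 + a_1 x + a_2 x^2, the coefficients solve the normal equations G · a = b where
  G_{ij} = <φ_i, φ_j> and b_i = <f, φ_i>, with φ_0 = 1, φ_1 = x, φ_2 = x^2.
G =
  [2, 0, 2/3]
  [0, 2/3, 0]
  [2/3, 0, 2/5],
b = (14/5, 2/3, 106/105).
Solving gives a_0 = 44/35, a_1 = 1, a_2 = 3/7, so
  g(x) = 3*x^2/7 + x + 44/35.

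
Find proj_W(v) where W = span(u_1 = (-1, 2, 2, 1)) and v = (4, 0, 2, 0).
proj_W(v) = (0, 0, 0, 0)

Set up U = [u_1 | ... | u_1] ∈ R^(4×1). The projector onto W = col(U) is P = U (U^T U)^(-1) U^T.
Compute U^T U =
  [10],
and U^T v = (0).
Solve U^T U · c = U^T v for the coefficients: c = (0). The projection is proj_W(v) = U c.
Check: (v - proj_W(v)) · u_1 = 0  (should be 0).
Result: proj_W(v) = (0, 0, 0, 0).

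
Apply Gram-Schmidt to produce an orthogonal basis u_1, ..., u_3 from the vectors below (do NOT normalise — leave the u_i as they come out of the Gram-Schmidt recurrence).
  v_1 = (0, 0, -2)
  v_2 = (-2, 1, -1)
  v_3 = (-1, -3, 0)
Orthogonal basis:
  u_1 = (0, 0, -2)
  u_2 = (-2, 1, 0)
  u_3 = (-7/5, -14/5, 0)

Apply the Gram-Schmidt recurrence
  u_1 = v_1
  u_i = v_i − Σ_{j<i} ((v_i · u_j) / (u_j · u_j)) · u_j.

Step by step this gives:
  u_1 = (0, 0, -2)
  u_2 = (-2, 1, 0)
  u_3 = (-7/5, -14/5, 0)

Orthogonality check:
  u_2 · u_1 = 0 (should be 0)
  u_3 · u_1 = 0 (should be 0)
  u_3 · u_2 = 0 (should be 0)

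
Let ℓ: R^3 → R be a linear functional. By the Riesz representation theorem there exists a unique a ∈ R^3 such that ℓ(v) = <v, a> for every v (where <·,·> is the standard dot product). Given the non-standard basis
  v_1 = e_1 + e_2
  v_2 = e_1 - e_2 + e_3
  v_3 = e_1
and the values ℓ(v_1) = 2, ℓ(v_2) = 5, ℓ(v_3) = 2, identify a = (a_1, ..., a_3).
a = (2, 0, 3)

Write a = (a_1, ..., a_3) in the standard basis. For each basis vector v_i, ℓ(v_i) = <v_i, a> is a linear equation in the a_j's. Collect the n equations into a matrix system V a = ℓ, where row i of V is v_i (expressed in the standard basis). Since V is invertible (lower-triangular with 1s on the diagonal, up to permutation), solve by back-substitution:
  V =
[[1, 1, 0],
 [1, -1, 1],
 [1, 0, 0]]
  V a = (2, 5, 2)
Solving gives a = (2, 0, 3).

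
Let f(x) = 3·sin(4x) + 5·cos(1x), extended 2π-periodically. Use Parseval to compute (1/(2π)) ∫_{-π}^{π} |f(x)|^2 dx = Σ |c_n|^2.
Σ |c_n|^2 = 17

Expand |f|^2 and use orthogonality of {sin(nx), cos(mx)} on [-π, π]:
  ∫_{-π}^{π} sin(nx)^2 dx = π, ∫ cos(mx)^2 dx = π, and cross terms integrate to 0.
So ∫_{-π}^{π} f(x)^2 dx = 3^2 · π + 5^2 · π = (9 + 25)π.
Divide by 2π: (9 + 25)/2 = 17.
By Parseval, this equals Σ |c_n|^2.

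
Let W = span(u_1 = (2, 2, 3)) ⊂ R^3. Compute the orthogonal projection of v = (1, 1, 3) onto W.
proj_W(v) = (26/17, 26/17, 39/17)

Set up U = [u_1 | ... | u_1] ∈ R^(3×1). The projector onto W = col(U) is P = U (U^T U)^(-1) U^T.
Compute U^T U =
  [17],
and U^T v = (13).
Solve U^T U · c = U^T v for the coefficients: c = (13/17). The projection is proj_W(v) = U c.
Check: (v - proj_W(v)) · u_1 = 0  (should be 0).
Result: proj_W(v) = (26/17, 26/17, 39/17).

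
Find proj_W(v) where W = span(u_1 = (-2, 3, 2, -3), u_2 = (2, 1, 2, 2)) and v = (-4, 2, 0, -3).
proj_W(v) = (-1012/329, 78/47, 40/329, -1275/329)

Set up U = [u_1 | ... | u_2] ∈ R^(4×2). The projector onto W = col(U) is P = U (U^T U)^(-1) U^T.
Compute U^T U =
  [26, -3]
  [-3, 13],
and U^T v = (23, -12).
Solve U^T U · c = U^T v for the coefficients: c = (263/329, -243/329). The projection is proj_W(v) = U c.
Check: (v - proj_W(v)) · u_1 = 0  (should be 0).
Check: (v - proj_W(v)) · u_2 = 0  (should be 0).
Result: proj_W(v) = (-1012/329, 78/47, 40/329, -1275/329).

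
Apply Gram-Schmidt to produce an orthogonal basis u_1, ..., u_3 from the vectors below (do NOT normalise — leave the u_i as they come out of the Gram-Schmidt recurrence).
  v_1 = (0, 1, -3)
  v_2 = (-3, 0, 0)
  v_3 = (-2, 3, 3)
Orthogonal basis:
  u_1 = (0, 1, -3)
  u_2 = (-3, 0, 0)
  u_3 = (0, 18/5, 6/5)

Apply the Gram-Schmidt recurrence
  u_1 = v_1
  u_i = v_i − Σ_{j<i} ((v_i · u_j) / (u_j · u_j)) · u_j.

Step by step this gives:
  u_1 = (0, 1, -3)
  u_2 = (-3, 0, 0)
  u_3 = (0, 18/5, 6/5)

Orthogonality check:
  u_2 · u_1 = 0 (should be 0)
  u_3 · u_1 = 0 (should be 0)
  u_3 · u_2 = 0 (should be 0)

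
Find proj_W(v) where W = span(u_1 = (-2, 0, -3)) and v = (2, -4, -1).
proj_W(v) = (2/13, 0, 3/13)

Set up U = [u_1 | ... | u_1] ∈ R^(3×1). The projector onto W = col(U) is P = U (U^T U)^(-1) U^T.
Compute U^T U =
  [13],
and U^T v = (-1).
Solve U^T U · c = U^T v for the coefficients: c = (-1/13). The projection is proj_W(v) = U c.
Check: (v - proj_W(v)) · u_1 = 0  (should be 0).
Result: proj_W(v) = (2/13, 0, 3/13).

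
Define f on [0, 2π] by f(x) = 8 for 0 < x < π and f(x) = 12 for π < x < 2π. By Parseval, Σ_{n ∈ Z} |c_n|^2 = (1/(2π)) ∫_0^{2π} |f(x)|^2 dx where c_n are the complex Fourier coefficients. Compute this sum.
Σ |c_n|^2 = 104

Parseval equates the L^2 energy of f (normalised by 1/(2π)) with the ℓ^2 sum of its Fourier coefficients: (1/(2π)) ∫_0^{2π} |f|^2 = Σ |c_n|^2.
Compute the left side: (1/(2π)) [∫_0^π 8^2 dx + ∫_π^{2π} 12^2 dx] = (1/(2π)) · (64π + 144π) = (64 + 144)/2 = 104.
So Σ_{n ∈ Z} |c_n|^2 = 104.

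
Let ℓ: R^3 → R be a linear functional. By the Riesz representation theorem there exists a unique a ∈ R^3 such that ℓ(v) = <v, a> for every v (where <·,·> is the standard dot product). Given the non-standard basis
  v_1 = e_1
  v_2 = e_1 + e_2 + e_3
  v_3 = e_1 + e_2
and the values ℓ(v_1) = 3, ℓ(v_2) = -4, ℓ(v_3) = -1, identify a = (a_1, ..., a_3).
a = (3, -4, -3)

Write a = (a_1, ..., a_3) in the standard basis. For each basis vector v_i, ℓ(v_i) = <v_i, a> is a linear equation in the a_j's. Collect the n equations into a matrix system V a = ℓ, where row i of V is v_i (expressed in the standard basis). Since V is invertible (lower-triangular with 1s on the diagonal, up to permutation), solve by back-substitution:
  V =
[[1, 0, 0],
 [1, 1, 1],
 [1, 1, 0]]
  V a = (3, -4, -1)
Solving gives a = (3, -4, -3).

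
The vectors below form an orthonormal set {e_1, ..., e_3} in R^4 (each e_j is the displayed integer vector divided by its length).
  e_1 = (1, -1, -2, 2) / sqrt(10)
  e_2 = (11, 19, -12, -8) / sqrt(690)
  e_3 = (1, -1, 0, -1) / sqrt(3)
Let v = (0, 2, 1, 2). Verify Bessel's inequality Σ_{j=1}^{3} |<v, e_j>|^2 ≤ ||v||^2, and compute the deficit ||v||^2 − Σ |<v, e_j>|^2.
Σ |<v, e_j>|^2 = 126/23; ||v||^2 = 9; deficit = 81/23

Write each e_j = u_j / sqrt(<u_j, u_j>) where u_j is the displayed integer vector. Then <v, e_j> = <v, u_j> / sqrt(<u_j, u_j>), so |<v, e_j>|^2 = <v, u_j>^2 / <u_j, u_j>.
Coefficients: <v, e_1> = 0/sqrt(10), <v, e_2> = 10/sqrt(690), <v, e_3> = -4/sqrt(3).
Square and sum: Σ |<v, e_j>|^2 = 126/23.
Compute ||v||^2 = v·v = 9.
Deficit = 9 − 126/23 = 81/23 ≥ 0, confirming Bessel's inequality. (The deficit equals ||v − Σ <v,e_j> e_j||^2, the squared distance from v to span{e_j}.)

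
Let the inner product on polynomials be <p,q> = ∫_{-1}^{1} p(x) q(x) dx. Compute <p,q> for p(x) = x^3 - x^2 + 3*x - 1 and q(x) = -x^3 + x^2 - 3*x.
<p,q> = -1024/105

Expand the product: p(x)·q(x) = -x^6 + 2*x^5 - 7*x^4 + 7*x^3 - 10*x^2 + 3*x.
∫_{-1}^{1} of each monomial x^k gives [2/(k+1) if k even, 0 if k odd]. Integrating term-by-term (or equivalently evaluating the antiderivative F(x) = -x^7/7 + x^6/3 - 7*x^5/5 + 7*x^4/4 - 10*x^3/3 + 3*x^2/2 at the endpoints):
  F(1) − F(−1) = -181/140 − (3553/420) = -1024/105.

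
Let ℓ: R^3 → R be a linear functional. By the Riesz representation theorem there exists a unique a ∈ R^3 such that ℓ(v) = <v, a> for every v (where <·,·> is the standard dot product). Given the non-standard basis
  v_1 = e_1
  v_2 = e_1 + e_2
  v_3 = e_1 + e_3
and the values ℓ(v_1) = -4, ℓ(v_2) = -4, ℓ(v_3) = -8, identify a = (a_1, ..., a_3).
a = (-4, 0, -4)

Write a = (a_1, ..., a_3) in the standard basis. For each basis vector v_i, ℓ(v_i) = <v_i, a> is a linear equation in the a_j's. Collect the n equations into a matrix system V a = ℓ, where row i of V is v_i (expressed in the standard basis). Since V is invertible (lower-triangular with 1s on the diagonal, up to permutation), solve by back-substitution:
  V =
[[1, 0, 0],
 [1, 1, 0],
 [1, 0, 1]]
  V a = (-4, -4, -8)
Solving gives a = (-4, 0, -4).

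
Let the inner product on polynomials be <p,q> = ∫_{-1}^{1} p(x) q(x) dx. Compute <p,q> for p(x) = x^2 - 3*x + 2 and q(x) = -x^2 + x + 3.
<p,q> = 154/15

Expand the product: p(x)·q(x) = -x^4 + 4*x^3 - 2*x^2 - 7*x + 6.
∫_{-1}^{1} of each monomial x^k gives [2/(k+1) if k even, 0 if k odd]. Integrating term-by-term (or equivalently evaluating the antiderivative F(x) = -x^5/5 + x^4 - 2*x^3/3 - 7*x^2/2 + 6*x at the endpoints):
  F(1) − F(−1) = 79/30 − (-229/30) = 154/15.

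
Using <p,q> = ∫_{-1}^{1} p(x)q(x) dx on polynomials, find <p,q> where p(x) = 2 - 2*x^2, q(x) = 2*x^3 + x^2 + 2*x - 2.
<p,q> = -24/5

Expand the product: p(x)·q(x) = -4*x^5 - 2*x^4 + 6*x^2 + 4*x - 4.
∫_{-1}^{1} of each monomial x^k gives [2/(k+1) if k even, 0 if k odd]. Integrating term-by-term (or equivalently evaluating the antiderivative F(x) = -2*x^6/3 - 2*x^5/5 + 2*x^3 + 2*x^2 - 4*x at the endpoints):
  F(1) − F(−1) = -16/15 − (56/15) = -24/5.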